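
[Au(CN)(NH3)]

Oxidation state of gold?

No counter-ion: the bracketed complex is neutral.
Ligand charges: 1×NH3 neutral; 1×CN = -1; sum -1.
Au + (-1) = 0 ⇒ Au is +1.

+1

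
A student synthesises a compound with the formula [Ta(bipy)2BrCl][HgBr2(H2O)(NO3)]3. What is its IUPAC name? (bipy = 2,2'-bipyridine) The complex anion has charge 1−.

The complex anion is given as 1−; its ligand charges sum to -3, so Hg = +2.
With 3 anions per cation, the cation must be 3×1 = 3+.
Cation: ligand charges sum to -2; for the ion to be 3+, Ta = +5.

bis(2,2'-bipyridine)bromochlorotantalum(V) aquadibromonitratomercurate(II)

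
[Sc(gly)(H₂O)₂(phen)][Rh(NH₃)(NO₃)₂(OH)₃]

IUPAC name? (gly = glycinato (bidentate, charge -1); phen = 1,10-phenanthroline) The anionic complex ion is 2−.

Both ions are complex: the cation is named first with the plain metal name, the anion second with the -ate form; each ion's ligands are alphabetised independently.
The complex anion is given as 2−; its ligand charges sum to -5, so Rh = +3.
A 1:1 salt means the cation carries the equal and opposite charge, 2+.
Cation: ligand charges sum to -1; for the ion to be 2+, Sc = +3.

diaqua(glycinato)(1,10-phenanthroline)scandium(III) amminetrihydroxodinitratorhodate(III)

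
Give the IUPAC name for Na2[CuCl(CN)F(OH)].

The 2 sodium counter-ions carry a total charge of +2, so each complex ion is 2−.
Ligand charges: 1×hydroxo (-1 each), 1×chloro (-1 each), 1×cyano (-1 each), 1×fluoro (-1 each); total -4. So Cu + (-4) = 2−, giving Cu = +2.
Ligands are named alphabetically: chloro before cyano before fluoro before hydroxo.
The complex ion is anionic, so copper takes the -ate form cuprate(II).

sodium chlorocyanofluorohydroxocuprate(II)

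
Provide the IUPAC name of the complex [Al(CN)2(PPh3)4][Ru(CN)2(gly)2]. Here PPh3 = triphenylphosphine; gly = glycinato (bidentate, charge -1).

dicyanotetrakis(triphenylphosphine)aluminium(III) dicyanobis(glycinato)ruthenate(III)

Both ions are complex: the cation is named first with the plain metal name, the anion second with the -ate form; each ion's ligands are alphabetised independently.
Aluminium is always +3 in its complexes; the cation's ligand charges sum to -2, so the complex cation is 1+.
A 1:1 salt means the anion carries the equal and opposite charge, 1−.
Anion: ligand charges sum to -4; for the ion to be 1−, Ru = +3.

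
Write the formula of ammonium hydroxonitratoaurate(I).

Ligands: 1 hydroxo (OH, -1), 1 nitrato (NO3, -1). Ligand charge sum = -2.
With Au in oxidation state +1, the complex ion is [Au...]^1−.
Charge balance with ammonium (+1) requires 1 complex ion per 1 ammonium.

NH4[Au(NO3)(OH)]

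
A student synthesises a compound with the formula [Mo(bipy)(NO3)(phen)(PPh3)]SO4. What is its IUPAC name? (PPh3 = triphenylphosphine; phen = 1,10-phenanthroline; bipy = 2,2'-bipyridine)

(2,2'-bipyridine)nitrato(1,10-phenanthroline)(triphenylphosphine)molybdenum(III) sulfate

The 1 sulfate counter-ion carries a total charge of -2, so each complex ion is 2+.
Ligand charges: 1×triphenylphosphine (neutral), 1×1,10-phenanthroline (neutral), 1×nitrato (-1 each), 1×2,2'-bipyridine (neutral); total -1. So Mo + (-1) = 2+, giving Mo = +3.
Ligands are named alphabetically: bipyridine before nitrato before phenanthroline before triphenylphosphine.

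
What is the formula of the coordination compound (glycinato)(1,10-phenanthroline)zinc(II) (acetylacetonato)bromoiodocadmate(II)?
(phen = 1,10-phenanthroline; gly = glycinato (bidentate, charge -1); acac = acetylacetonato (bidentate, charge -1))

[Zn(gly)(phen)][Cd(acac)BrI]

Cation [Zn…]: ligand charges -1, Zn(II) ⇒ ion charge 1+.
Anion [Cd…]: ligand charges -3, Cd(II) ⇒ ion charge 1−.
One 1+ cation balances one 1− anion.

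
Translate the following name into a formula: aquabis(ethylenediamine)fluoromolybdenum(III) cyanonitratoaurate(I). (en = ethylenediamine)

[Mo(en)2F(H2O)][Au(CN)(NO3)]2

Cation [Mo…]: ligand charges -1, Mo(III) ⇒ ion charge 2+.
Anion [Au…]: ligand charges -2, Au(I) ⇒ ion charge 1−.
One 2+ cation requires 2 of the 1− anion.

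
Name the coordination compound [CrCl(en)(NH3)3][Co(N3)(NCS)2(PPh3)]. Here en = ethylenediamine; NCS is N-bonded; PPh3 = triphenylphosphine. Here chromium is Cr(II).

triamminechloro(ethylenediamine)chromium(II) azidodiisothiocyanato(triphenylphosphine)cobaltate(II)

Both ions are complex: the cation is named first with the plain metal name, the anion second with the -ate form; each ion's ligands are alphabetised independently.
Cr is given as +2; the cation's ligand charges sum to -1, so the complex cation is 1+.
A 1:1 salt means the anion carries the equal and opposite charge, 1−.
Anion: ligand charges sum to -3; for the ion to be 1−, Co = +2.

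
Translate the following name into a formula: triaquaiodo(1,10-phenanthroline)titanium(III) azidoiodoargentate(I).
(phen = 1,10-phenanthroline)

Cation [Ti…]: ligand charges -1, Ti(III) ⇒ ion charge 2+.
Anion [Ag…]: ligand charges -2, Ag(I) ⇒ ion charge 1−.
One 2+ cation requires 2 of the 1− anion.

[Ti(H2O)3I(phen)][AgI(N3)]2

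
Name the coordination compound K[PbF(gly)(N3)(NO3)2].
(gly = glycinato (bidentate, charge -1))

The 1 potassium counter-ion carries a total charge of +1, so each complex ion is 1−.
Ligand charges: 1×glycinato (-1 each), 2×nitrato (-1 each), 1×fluoro (-1 each), 1×azido (-1 each); total -5. So Pb + (-5) = 1−, giving Pb = +4.
Ligands are named alphabetically: azido before fluoro before glycinato before nitrato.
The complex ion is anionic, so lead takes the -ate form plumbate(IV).

potassium azidofluoro(glycinato)dinitratoplumbate(IV)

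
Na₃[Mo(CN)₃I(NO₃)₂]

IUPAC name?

The 3 sodium counter-ions carry a total charge of +3, so each complex ion is 3−.
Ligand charges: 1×iodo (-1 each), 2×nitrato (-1 each), 3×cyano (-1 each); total -6. So Mo + (-6) = 3−, giving Mo = +3.
Ligands are named alphabetically: cyano before iodo before nitrato.
The complex ion is anionic, so molybdenum takes the -ate form molybdate(III).

sodium tricyanoiododinitratomolybdate(III)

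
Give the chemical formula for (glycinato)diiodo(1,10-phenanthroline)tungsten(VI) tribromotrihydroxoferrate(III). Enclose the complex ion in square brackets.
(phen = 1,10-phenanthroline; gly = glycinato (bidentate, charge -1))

Cation [W…]: ligand charges -3, W(VI) ⇒ ion charge 3+.
Anion [Fe…]: ligand charges -6, Fe(III) ⇒ ion charge 3−.

[W(gly)I2(phen)][FeBr3(OH)3]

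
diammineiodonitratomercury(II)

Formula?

Ligands: 1 iodo (I, -1), 1 nitrato (NO3, -1), 2 ammine (NH3, neutral). Ligand charge sum = -2.
With Hg in oxidation state +2, the complex ion is [Hg...].

[HgI(NH3)2(NO3)]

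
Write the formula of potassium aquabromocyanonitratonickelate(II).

Ligands: 1 cyano (CN, -1), 1 nitrato (NO3, -1), 1 bromo (Br, -1), 1 aqua (H2O, neutral). Ligand charge sum = -3.
Charge balance with potassium (+1) requires 1 complex ion per 1 potassium.

K[NiBr(CN)(H2O)(NO3)]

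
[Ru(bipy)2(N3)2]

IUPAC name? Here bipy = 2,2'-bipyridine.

diazidobis(2,2'-bipyridine)ruthenium(II)

There is no counter-ion, so the complex is neutral overall.
Ligand charges: 2×2,2'-bipyridine (neutral), 2×azido (-1 each); total -2. So Ru + (-2) = 0, giving Ru = +2.
Ligands are named alphabetically: azido before bipyridine.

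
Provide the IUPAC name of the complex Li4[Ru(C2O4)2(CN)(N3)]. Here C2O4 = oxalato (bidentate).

lithium azidocyanodioxalatoruthenate(II)

The 4 lithium counter-ions carry a total charge of +4, so each complex ion is 4−.
Ligand charges: 1×cyano (-1 each), 1×azido (-1 each), 2×oxalato (-2 each); total -6. So Ru + (-6) = 4−, giving Ru = +2.
The complex ion is anionic, so ruthenium takes the -ate form ruthenate(II).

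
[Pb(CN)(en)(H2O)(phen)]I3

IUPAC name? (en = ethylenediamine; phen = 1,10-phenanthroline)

aquacyano(ethylenediamine)(1,10-phenanthroline)lead(IV) iodide

The 3 iodide counter-ions carry a total charge of -3, so each complex ion is 3+.
Ligand charges: 1×cyano (-1 each), 1×ethylenediamine (neutral), 1×aqua (neutral), 1×1,10-phenanthroline (neutral); total -1. So Pb + (-1) = 3+, giving Pb = +4.
Ligands are named alphabetically: aqua before cyano before ethylenediamine before phenanthroline.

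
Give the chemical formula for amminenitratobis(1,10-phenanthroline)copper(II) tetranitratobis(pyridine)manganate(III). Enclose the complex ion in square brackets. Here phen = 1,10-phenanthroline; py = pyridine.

Cation [Cu…]: ligand charges -1, Cu(II) ⇒ ion charge 1+.
Anion [Mn…]: ligand charges -4, Mn(III) ⇒ ion charge 1−.

[Cu(NH3)(NO3)(phen)2][Mn(NO3)4(py)2]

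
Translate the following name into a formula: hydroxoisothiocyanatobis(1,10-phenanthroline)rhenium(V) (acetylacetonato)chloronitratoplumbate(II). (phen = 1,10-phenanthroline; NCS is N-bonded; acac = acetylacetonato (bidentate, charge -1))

Cation [Re…]: ligand charges -2, Re(V) ⇒ ion charge 3+.
Anion [Pb…]: ligand charges -3, Pb(II) ⇒ ion charge 1−.

[Re(NCS)(OH)(phen)2][Pb(acac)Cl(NO3)]3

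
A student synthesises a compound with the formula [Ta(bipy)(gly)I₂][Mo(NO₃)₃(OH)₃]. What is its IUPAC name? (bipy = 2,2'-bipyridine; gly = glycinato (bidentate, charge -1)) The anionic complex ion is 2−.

(2,2'-bipyridine)(glycinato)diiodotantalum(V) trihydroxotrinitratomolybdate(IV)

Both ions are complex: the cation is named first with the plain metal name, the anion second with the -ate form; each ion's ligands are alphabetised independently.
The complex anion is given as 2−; its ligand charges sum to -6, so Mo = +4.
A 1:1 salt means the cation carries the equal and opposite charge, 2+.
Cation: ligand charges sum to -3; for the ion to be 2+, Ta = +5.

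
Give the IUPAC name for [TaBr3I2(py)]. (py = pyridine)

There is no counter-ion, so the complex is neutral overall.
Ligand charges: 2×iodo (-1 each), 1×pyridine (neutral), 3×bromo (-1 each); total -5. So Ta + (-5) = 0, giving Ta = +5.
Ligands are named alphabetically: bromo before iodo before pyridine.

tribromodiiodo(pyridine)tantalum(V)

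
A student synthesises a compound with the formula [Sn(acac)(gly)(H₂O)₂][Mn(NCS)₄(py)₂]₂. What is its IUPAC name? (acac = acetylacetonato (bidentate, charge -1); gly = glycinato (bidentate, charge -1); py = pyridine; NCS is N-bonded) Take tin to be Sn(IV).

(acetylacetonato)diaqua(glycinato)tin(IV) tetraisothiocyanatobis(pyridine)manganate(III)

Both ions are complex: the cation is named first with the plain metal name, the anion second with the -ate form; each ion's ligands are alphabetised independently.
Sn is given as +4; the cation's ligand charges sum to -2, so the complex cation is 2+.
With 2 anions per cation, each anion must be 2/2 = 1−.
Anion: ligand charges sum to -4; for the ion to be 1−, Mn = +3.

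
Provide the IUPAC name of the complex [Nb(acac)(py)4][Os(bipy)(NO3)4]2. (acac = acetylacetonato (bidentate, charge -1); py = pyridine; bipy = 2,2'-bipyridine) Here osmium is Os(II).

Both ions are complex: the cation is named first with the plain metal name, the anion second with the -ate form; each ion's ligands are alphabetised independently.
Os is given as +2; the anion's ligand charges sum to -4, so the complex anion is 2−.
With 2 anions per cation, the cation must be 2×2 = 4+.
Cation: ligand charges sum to -1; for the ion to be 4+, Nb = +5.

(acetylacetonato)tetrakis(pyridine)niobium(V) (2,2'-bipyridine)tetranitratoosmate(II)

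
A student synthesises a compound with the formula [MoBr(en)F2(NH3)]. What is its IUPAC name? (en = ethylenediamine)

amminebromo(ethylenediamine)difluoromolybdenum(III)

There is no counter-ion, so the complex is neutral overall.
Ligand charges: 1×ammine (neutral), 1×bromo (-1 each), 1×ethylenediamine (neutral), 2×fluoro (-1 each); total -3. So Mo + (-3) = 0, giving Mo = +3.
Ligands are named alphabetically: ammine before bromo before ethylenediamine before fluoro.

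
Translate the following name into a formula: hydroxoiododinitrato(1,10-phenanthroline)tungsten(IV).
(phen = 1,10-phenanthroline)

[WI(NO3)2(OH)(phen)]

Ligands: 1 hydroxo (OH, -1), 2 nitrato (NO3, -1), 1 iodo (I, -1), 1 1,10-phenanthroline (phen, neutral). Ligand charge sum = -4.
With W in oxidation state +4, the complex ion is [W...].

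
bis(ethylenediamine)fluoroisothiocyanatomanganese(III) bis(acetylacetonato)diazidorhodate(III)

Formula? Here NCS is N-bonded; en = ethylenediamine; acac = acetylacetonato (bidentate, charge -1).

Cation [Mn…]: ligand charges -2, Mn(III) ⇒ ion charge 1+.
Anion [Rh…]: ligand charges -4, Rh(III) ⇒ ion charge 1−.

[Mn(en)2F(NCS)][Rh(acac)2(N3)2]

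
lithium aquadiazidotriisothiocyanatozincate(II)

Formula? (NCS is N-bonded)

Li3[Zn(H2O)(N3)2(NCS)3]

Ligands: 2 azido (N3, -1), 3 isothiocyanato (NCS, -1), 1 aqua (H2O, neutral). Ligand charge sum = -5.
Charge balance with lithium (+1) requires 1 complex ion per 3 lithium.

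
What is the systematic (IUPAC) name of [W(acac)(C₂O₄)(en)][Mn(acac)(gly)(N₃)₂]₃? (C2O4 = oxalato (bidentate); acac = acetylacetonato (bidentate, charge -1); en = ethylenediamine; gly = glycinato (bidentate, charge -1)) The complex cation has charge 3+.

(acetylacetonato)(ethylenediamine)oxalatotungsten(VI) (acetylacetonato)diazido(glycinato)manganate(III)

Both ions are complex: the cation is named first with the plain metal name, the anion second with the -ate form; each ion's ligands are alphabetised independently.
The complex cation is given as 3+; its ligand charges sum to -3, so W = +6.
With 3 anions per cation, each anion must be 3/3 = 1−.
Anion: ligand charges sum to -4; for the ion to be 1−, Mn = +3.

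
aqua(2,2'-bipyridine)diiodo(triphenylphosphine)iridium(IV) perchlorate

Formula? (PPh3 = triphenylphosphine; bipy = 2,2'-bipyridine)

Ligands: 2 iodo (I, -1), 1 triphenylphosphine (PPh3, neutral), 1 2,2'-bipyridine (bipy, neutral), 1 aqua (H2O, neutral). Ligand charge sum = -2.
With Ir in oxidation state +4, the complex ion is [Ir...]^2+.
Charge balance with perchlorate (-1) requires 1 complex ion per 2 perchlorate.

[Ir(bipy)(H2O)I2(PPh3)](ClO4)2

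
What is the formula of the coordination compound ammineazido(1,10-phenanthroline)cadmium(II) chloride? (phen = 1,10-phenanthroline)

[Cd(N3)(NH3)(phen)]Cl

Ligands: 1 ammine (NH3, neutral), 1 1,10-phenanthroline (phen, neutral), 1 azido (N3, -1). Ligand charge sum = -1.
Charge balance with chloride (-1) requires 1 complex ion per 1 chloride.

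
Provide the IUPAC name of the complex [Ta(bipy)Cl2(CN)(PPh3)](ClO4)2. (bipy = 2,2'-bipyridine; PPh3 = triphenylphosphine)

The 2 perchlorate counter-ions carry a total charge of -2, so each complex ion is 2+.
Ligand charges: 1×2,2'-bipyridine (neutral), 2×chloro (-1 each), 1×triphenylphosphine (neutral), 1×cyano (-1 each); total -3. So Ta + (-3) = 2+, giving Ta = +5.
Ligands are named alphabetically: bipyridine before chloro before cyano before triphenylphosphine.

(2,2'-bipyridine)dichlorocyano(triphenylphosphine)tantalum(V) perchlorate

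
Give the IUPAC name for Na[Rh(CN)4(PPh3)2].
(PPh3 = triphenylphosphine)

sodium tetracyanobis(triphenylphosphine)rhodate(III)

The 1 sodium counter-ion carries a total charge of +1, so each complex ion is 1−.
Ligand charges: 4×cyano (-1 each), 2×triphenylphosphine (neutral); total -4. So Rh + (-4) = 1−, giving Rh = +3.
The complex ion is anionic, so rhodium takes the -ate form rhodate(III).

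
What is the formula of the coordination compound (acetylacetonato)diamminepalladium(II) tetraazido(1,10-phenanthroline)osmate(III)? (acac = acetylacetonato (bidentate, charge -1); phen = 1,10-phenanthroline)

Cation [Pd…]: ligand charges -1, Pd(II) ⇒ ion charge 1+.
Anion [Os…]: ligand charges -4, Os(III) ⇒ ion charge 1−.
One 1+ cation balances one 1− anion.

[Pd(acac)(NH3)2][Os(N3)4(phen)]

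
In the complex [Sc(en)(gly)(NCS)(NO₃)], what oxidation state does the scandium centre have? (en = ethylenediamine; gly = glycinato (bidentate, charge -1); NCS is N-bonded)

No counter-ion: the bracketed complex is neutral.
Ligand charges: 1×en neutral; 1×gly = -1; 1×NCS = -1; 1×NO3 = -1; sum -3.
Sc + (-3) = 0 ⇒ Sc is +3.

+3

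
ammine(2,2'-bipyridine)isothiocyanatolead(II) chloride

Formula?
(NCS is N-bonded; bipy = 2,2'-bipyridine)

[Pb(bipy)(NCS)(NH3)]Cl

Ligands: 1 ammine (NH3, neutral), 1 isothiocyanato (NCS, -1), 1 2,2'-bipyridine (bipy, neutral). Ligand charge sum = -1.
Charge balance with chloride (-1) requires 1 complex ion per 1 chloride.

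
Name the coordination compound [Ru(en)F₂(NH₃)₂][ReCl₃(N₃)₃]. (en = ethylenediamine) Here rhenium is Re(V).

diammine(ethylenediamine)difluororuthenium(III) triazidotrichlororhenate(V)

Re is given as +5; the anion's ligand charges sum to -6, so the complex anion is 1−.
A 1:1 salt means the cation carries the equal and opposite charge, 1+.
Cation: ligand charges sum to -2; for the ion to be 1+, Ru = +3.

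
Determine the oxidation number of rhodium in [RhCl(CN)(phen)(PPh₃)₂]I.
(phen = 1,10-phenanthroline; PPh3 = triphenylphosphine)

1 iodide outside the brackets (-1 each) → the complex ion is 1+.
Ligand charges: 1×Cl = -1; 1×phen neutral; 1×CN = -1; 2×PPh3 neutral; sum -2.
Rh + (-2) = 1+ ⇒ Rh is +3.

+3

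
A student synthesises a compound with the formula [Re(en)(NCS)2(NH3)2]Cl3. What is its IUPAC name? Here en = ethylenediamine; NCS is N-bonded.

diammine(ethylenediamine)diisothiocyanatorhenium(V) chloride

The 3 chloride counter-ions carry a total charge of -3, so each complex ion is 3+.
Ligand charges: 2×ammine (neutral), 1×ethylenediamine (neutral), 2×isothiocyanato (-1 each); total -2. So Re + (-2) = 3+, giving Re = +5.
Ligands are named alphabetically: ammine before ethylenediamine before isothiocyanato.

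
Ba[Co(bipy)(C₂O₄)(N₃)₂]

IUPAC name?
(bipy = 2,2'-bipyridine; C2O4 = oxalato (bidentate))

The 1 barium counter-ion carries a total charge of +2, so each complex ion is 2−.
Ligand charges: 2×azido (-1 each), 1×2,2'-bipyridine (neutral), 1×oxalato (-2 each); total -4. So Co + (-4) = 2−, giving Co = +2.
The complex ion is anionic, so cobalt takes the -ate form cobaltate(II).

barium diazido(2,2'-bipyridine)oxalatocobaltate(II)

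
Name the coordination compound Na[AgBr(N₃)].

The 1 sodium counter-ion carries a total charge of +1, so each complex ion is 1−.
Ligand charges: 1×bromo (-1 each), 1×azido (-1 each); total -2. So Ag + (-2) = 1−, giving Ag = +1.
Ligands are named alphabetically: azido before bromo.
The complex ion is anionic, so silver takes the -ate form argentate(I).

sodium azidobromoargentate(I)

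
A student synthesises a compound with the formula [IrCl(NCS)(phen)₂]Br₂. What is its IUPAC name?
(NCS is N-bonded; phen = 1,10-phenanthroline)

chloroisothiocyanatobis(1,10-phenanthroline)iridium(IV) bromide

The 2 bromide counter-ions carry a total charge of -2, so each complex ion is 2+.
Ligand charges: 1×isothiocyanato (-1 each), 1×chloro (-1 each), 2×1,10-phenanthroline (neutral); total -2. So Ir + (-2) = 2+, giving Ir = +4.
Ligands are named alphabetically: chloro before isothiocyanato before phenanthroline.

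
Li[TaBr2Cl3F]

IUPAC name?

The 1 lithium counter-ion carries a total charge of +1, so each complex ion is 1−.
Ligand charges: 1×fluoro (-1 each), 3×chloro (-1 each), 2×bromo (-1 each); total -6. So Ta + (-6) = 1−, giving Ta = +5.
The complex ion is anionic, so tantalum takes the -ate form tantalate(V).

lithium dibromotrichlorofluorotantalate(V)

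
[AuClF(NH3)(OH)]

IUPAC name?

There is no counter-ion, so the complex is neutral overall.
Ligand charges: 1×fluoro (-1 each), 1×chloro (-1 each), 1×ammine (neutral), 1×hydroxo (-1 each); total -3. So Au + (-3) = 0, giving Au = +3.
Ligands are named alphabetically: ammine before chloro before fluoro before hydroxo.

amminechlorofluorohydroxogold(III)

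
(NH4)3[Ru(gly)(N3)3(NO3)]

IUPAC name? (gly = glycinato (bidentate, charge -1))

The 3 ammonium counter-ions carry a total charge of +3, so each complex ion is 3−.
Ligand charges: 1×glycinato (-1 each), 1×nitrato (-1 each), 3×azido (-1 each); total -5. So Ru + (-5) = 3−, giving Ru = +2.
Ligands are named alphabetically: azido before glycinato before nitrato.
The complex ion is anionic, so ruthenium takes the -ate form ruthenate(II).

ammonium triazido(glycinato)nitratoruthenate(II)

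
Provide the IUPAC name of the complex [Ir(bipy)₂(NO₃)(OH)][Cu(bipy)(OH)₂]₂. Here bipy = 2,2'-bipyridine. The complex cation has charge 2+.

bis(2,2'-bipyridine)hydroxonitratoiridium(IV) (2,2'-bipyridine)dihydroxocuprate(I)

The complex cation is given as 2+; its ligand charges sum to -2, so Ir = +4.
With 2 anions per cation, each anion must be 2/2 = 1−.
Anion: ligand charges sum to -2; for the ion to be 1−, Cu = +1.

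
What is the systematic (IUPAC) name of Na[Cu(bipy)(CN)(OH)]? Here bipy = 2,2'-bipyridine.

sodium (2,2'-bipyridine)cyanohydroxocuprate(I)

The 1 sodium counter-ion carries a total charge of +1, so each complex ion is 1−.
Ligand charges: 1×cyano (-1 each), 1×hydroxo (-1 each), 1×2,2'-bipyridine (neutral); total -2. So Cu + (-2) = 1−, giving Cu = +1.
Ligands are named alphabetically: bipyridine before cyano before hydroxo.
The complex ion is anionic, so copper takes the -ate form cuprate(I).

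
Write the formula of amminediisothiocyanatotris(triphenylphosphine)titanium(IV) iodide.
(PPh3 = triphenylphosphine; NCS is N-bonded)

[Ti(NCS)2(NH3)(PPh3)3]I2

Ligands: 3 triphenylphosphine (PPh3, neutral), 1 ammine (NH3, neutral), 2 isothiocyanato (NCS, -1). Ligand charge sum = -2.
With Ti in oxidation state +4, the complex ion is [Ti...]^2+.
Charge balance with iodide (-1) requires 1 complex ion per 2 iodide.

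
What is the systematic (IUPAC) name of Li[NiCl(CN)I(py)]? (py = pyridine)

The 1 lithium counter-ion carries a total charge of +1, so each complex ion is 1−.
Ligand charges: 1×chloro (-1 each), 1×pyridine (neutral), 1×cyano (-1 each), 1×iodo (-1 each); total -3. So Ni + (-3) = 1−, giving Ni = +2.
The complex ion is anionic, so nickel takes the -ate form nickelate(II).

lithium chlorocyanoiodo(pyridine)nickelate(II)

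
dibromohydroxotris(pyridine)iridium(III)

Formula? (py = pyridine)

Ligands: 2 bromo (Br, -1), 3 pyridine (py, neutral), 1 hydroxo (OH, -1). Ligand charge sum = -3.
With Ir in oxidation state +3, the complex ion is [Ir...].

[IrBr2(OH)(py)3]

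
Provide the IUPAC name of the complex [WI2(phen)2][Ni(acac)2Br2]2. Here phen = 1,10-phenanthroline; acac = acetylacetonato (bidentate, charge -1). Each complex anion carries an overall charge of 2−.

diiodobis(1,10-phenanthroline)tungsten(VI) bis(acetylacetonato)dibromonickelate(II)

Both ions are complex: the cation is named first with the plain metal name, the anion second with the -ate form; each ion's ligands are alphabetised independently.
The complex anion is given as 2−; its ligand charges sum to -4, so Ni = +2.
With 2 anions per cation, the cation must be 2×2 = 4+.
Cation: ligand charges sum to -2; for the ion to be 4+, W = +6.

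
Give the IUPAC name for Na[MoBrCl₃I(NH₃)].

sodium amminebromotrichloroiodomolybdate(IV)

The 1 sodium counter-ion carries a total charge of +1, so each complex ion is 1−.
Ligand charges: 1×bromo (-1 each), 1×iodo (-1 each), 1×ammine (neutral), 3×chloro (-1 each); total -5. So Mo + (-5) = 1−, giving Mo = +4.
Ligands are named alphabetically: ammine before bromo before chloro before iodo.
The complex ion is anionic, so molybdenum takes the -ate form molybdate(IV).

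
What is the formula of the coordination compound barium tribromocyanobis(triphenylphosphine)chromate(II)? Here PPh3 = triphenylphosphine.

Ba[CrBr3(CN)(PPh3)2]

Ligands: 2 triphenylphosphine (PPh3, neutral), 3 bromo (Br, -1), 1 cyano (CN, -1). Ligand charge sum = -4.
Charge balance with barium (+2) requires 1 complex ion per 1 barium.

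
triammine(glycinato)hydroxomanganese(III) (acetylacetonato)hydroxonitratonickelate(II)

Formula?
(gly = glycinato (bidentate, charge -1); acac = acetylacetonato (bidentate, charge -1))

[Mn(gly)(NH3)3(OH)][Ni(acac)(NO3)(OH)]

Cation [Mn…]: ligand charges -2, Mn(III) ⇒ ion charge 1+.
Anion [Ni…]: ligand charges -3, Ni(II) ⇒ ion charge 1−.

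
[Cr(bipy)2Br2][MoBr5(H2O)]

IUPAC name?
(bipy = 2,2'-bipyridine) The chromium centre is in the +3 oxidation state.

Both ions are complex: the cation is named first with the plain metal name, the anion second with the -ate form; each ion's ligands are alphabetised independently.
Cr is given as +3; the cation's ligand charges sum to -2, so the complex cation is 1+.
A 1:1 salt means the anion carries the equal and opposite charge, 1−.
Anion: ligand charges sum to -5; for the ion to be 1−, Mo = +4.

bis(2,2'-bipyridine)dibromochromium(III) aquapentabromomolybdate(IV)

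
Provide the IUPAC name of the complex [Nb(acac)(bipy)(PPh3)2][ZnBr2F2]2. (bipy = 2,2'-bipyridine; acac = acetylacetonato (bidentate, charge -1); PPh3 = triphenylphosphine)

(acetylacetonato)(2,2'-bipyridine)bis(triphenylphosphine)niobium(V) dibromodifluorozincate(II)

Both ions are complex: the cation is named first with the plain metal name, the anion second with the -ate form; each ion's ligands are alphabetised independently.
Zinc is always +2 in its complexes; the anion's ligand charges sum to -4, so the complex anion is 2−.
With 2 anions per cation, the cation must be 2×2 = 4+.
Cation: ligand charges sum to -1; for the ion to be 4+, Nb = +5.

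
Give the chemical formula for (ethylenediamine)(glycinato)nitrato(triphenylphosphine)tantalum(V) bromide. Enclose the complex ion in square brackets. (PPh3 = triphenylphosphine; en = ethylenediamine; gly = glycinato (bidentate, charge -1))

Ligands: 1 triphenylphosphine (PPh3, neutral), 1 nitrato (NO3, -1), 1 ethylenediamine (en, neutral), 1 glycinato (gly, -1). Ligand charge sum = -2.
With Ta in oxidation state +5, the complex ion is [Ta...]^3+.
Charge balance with bromide (-1) requires 1 complex ion per 3 bromide.

[Ta(en)(gly)(NO3)(PPh3)]Br3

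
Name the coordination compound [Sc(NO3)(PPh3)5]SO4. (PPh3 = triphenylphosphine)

nitratopentakis(triphenylphosphine)scandium(III) sulfate

The 1 sulfate counter-ion carries a total charge of -2, so each complex ion is 2+.
Ligand charges: 5×triphenylphosphine (neutral), 1×nitrato (-1 each); total -1. So Sc + (-1) = 2+, giving Sc = +3.
Ligands are named alphabetically: nitrato before triphenylphosphine.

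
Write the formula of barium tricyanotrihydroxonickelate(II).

Ligands: 3 cyano (CN, -1), 3 hydroxo (OH, -1). Ligand charge sum = -6.
With Ni in oxidation state +2, the complex ion is [Ni...]^4−.
Charge balance with barium (+2) requires 1 complex ion per 2 barium.

Ba2[Ni(CN)3(OH)3]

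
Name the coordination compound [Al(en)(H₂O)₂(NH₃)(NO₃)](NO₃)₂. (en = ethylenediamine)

amminediaqua(ethylenediamine)nitratoaluminium(III) nitrate

The 2 nitrate counter-ions carry a total charge of -2, so each complex ion is 2+.
Ligand charges: 1×ethylenediamine (neutral), 1×ammine (neutral), 2×aqua (neutral), 1×nitrato (-1 each); total -1. So Al + (-1) = 2+, giving Al = +3.
Ligands are named alphabetically: ammine before aqua before ethylenediamine before nitrato.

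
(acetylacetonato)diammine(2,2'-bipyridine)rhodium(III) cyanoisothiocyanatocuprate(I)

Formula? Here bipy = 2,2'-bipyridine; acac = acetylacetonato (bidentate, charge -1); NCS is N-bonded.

[Rh(acac)(bipy)(NH3)2][Cu(CN)(NCS)]2

Cation [Rh…]: ligand charges -1, Rh(III) ⇒ ion charge 2+.
Anion [Cu…]: ligand charges -2, Cu(I) ⇒ ion charge 1−.
One 2+ cation requires 2 of the 1− anion.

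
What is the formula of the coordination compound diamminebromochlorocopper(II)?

[CuBrCl(NH3)2]

Ligands: 1 chloro (Cl, -1), 1 bromo (Br, -1), 2 ammine (NH3, neutral). Ligand charge sum = -2.
With Cu in oxidation state +2, the complex ion is [Cu...].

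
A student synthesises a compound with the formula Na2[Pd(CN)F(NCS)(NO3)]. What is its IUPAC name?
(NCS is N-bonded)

The 2 sodium counter-ions carry a total charge of +2, so each complex ion is 2−.
Ligand charges: 1×fluoro (-1 each), 1×nitrato (-1 each), 1×isothiocyanato (-1 each), 1×cyano (-1 each); total -4. So Pd + (-4) = 2−, giving Pd = +2.
Ligands are named alphabetically: cyano before fluoro before isothiocyanato before nitrato.
The complex ion is anionic, so palladium takes the -ate form palladate(II).

sodium cyanofluoroisothiocyanatonitratopalladate(II)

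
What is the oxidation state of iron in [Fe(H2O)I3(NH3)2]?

+3

No counter-ion: the bracketed complex is neutral.
Ligand charges: 1×H2O neutral; 3×I = -3; 2×NH3 neutral; sum -3.
Fe + (-3) = 0 ⇒ Fe is +3.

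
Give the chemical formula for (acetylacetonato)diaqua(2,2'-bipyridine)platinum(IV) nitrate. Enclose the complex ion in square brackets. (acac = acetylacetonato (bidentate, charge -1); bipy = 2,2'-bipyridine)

Ligands: 2 aqua (H2O, neutral), 1 acetylacetonato (acac, -1), 1 2,2'-bipyridine (bipy, neutral). Ligand charge sum = -1.
With Pt in oxidation state +4, the complex ion is [Pt...]^3+.
Charge balance with nitrate (-1) requires 1 complex ion per 3 nitrate.

[Pt(acac)(bipy)(H2O)2](NO3)3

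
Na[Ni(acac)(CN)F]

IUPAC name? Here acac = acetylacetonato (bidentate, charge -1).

sodium (acetylacetonato)cyanofluoronickelate(II)

The 1 sodium counter-ion carries a total charge of +1, so each complex ion is 1−.
Ligand charges: 1×cyano (-1 each), 1×acetylacetonato (-1 each), 1×fluoro (-1 each); total -3. So Ni + (-3) = 1−, giving Ni = +2.
Ligands are named alphabetically: acetylacetonato before cyano before fluoro.
The complex ion is anionic, so nickel takes the -ate form nickelate(II).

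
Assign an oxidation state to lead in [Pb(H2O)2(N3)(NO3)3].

No counter-ion: the bracketed complex is neutral.
Ligand charges: 3×NO3 = -3; 2×H2O neutral; 1×N3 = -1; sum -4.
Pb + (-4) = 0 ⇒ Pb is +4.

+4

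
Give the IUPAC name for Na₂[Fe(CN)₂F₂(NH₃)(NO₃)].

sodium amminedicyanodifluoronitratoferrate(III)

The 2 sodium counter-ions carry a total charge of +2, so each complex ion is 2−.
Ligand charges: 2×cyano (-1 each), 1×ammine (neutral), 1×nitrato (-1 each), 2×fluoro (-1 each); total -5. So Fe + (-5) = 2−, giving Fe = +3.
Ligands are named alphabetically: ammine before cyano before fluoro before nitrato.
The complex ion is anionic, so iron takes the -ate form ferrate(III).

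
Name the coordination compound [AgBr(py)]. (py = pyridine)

There is no counter-ion, so the complex is neutral overall.
Ligand charges: 1×pyridine (neutral), 1×bromo (-1 each); total -1. So Ag + (-1) = 0, giving Ag = +1.
Ligands are named alphabetically: bromo before pyridine.

bromo(pyridine)silver(I)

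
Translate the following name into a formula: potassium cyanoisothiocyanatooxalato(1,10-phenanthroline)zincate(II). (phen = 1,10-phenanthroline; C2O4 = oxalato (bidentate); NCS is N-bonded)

K2[Zn(C2O4)(CN)(NCS)(phen)]

Ligands: 1 1,10-phenanthroline (phen, neutral), 1 cyano (CN, -1), 1 oxalato (C2O4, -2), 1 isothiocyanato (NCS, -1). Ligand charge sum = -4.
Charge balance with potassium (+1) requires 1 complex ion per 2 potassium.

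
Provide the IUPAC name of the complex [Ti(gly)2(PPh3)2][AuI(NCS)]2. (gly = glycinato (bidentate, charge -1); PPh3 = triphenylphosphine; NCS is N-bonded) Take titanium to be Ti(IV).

Ti is given as +4; the cation's ligand charges sum to -2, so the complex cation is 2+.
With 2 anions per cation, each anion must be 2/2 = 1−.
Anion: ligand charges sum to -2; for the ion to be 1−, Au = +1.

bis(glycinato)bis(triphenylphosphine)titanium(IV) iodoisothiocyanatoaurate(I)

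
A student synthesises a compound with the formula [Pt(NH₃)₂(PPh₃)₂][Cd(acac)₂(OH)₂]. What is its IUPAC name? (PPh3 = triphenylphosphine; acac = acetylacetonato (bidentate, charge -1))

Cadmium is always +2 in its complexes; the anion's ligand charges sum to -4, so the complex anion is 2−.
A 1:1 salt means the cation carries the equal and opposite charge, 2+.
Cation: ligand charges sum to 0; for the ion to be 2+, Pt = +2.

diamminebis(triphenylphosphine)platinum(II) bis(acetylacetonato)dihydroxocadmate(II)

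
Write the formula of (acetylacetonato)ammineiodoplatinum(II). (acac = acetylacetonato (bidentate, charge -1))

[Pt(acac)I(NH3)]

Ligands: 1 ammine (NH3, neutral), 1 iodo (I, -1), 1 acetylacetonato (acac, -1). Ligand charge sum = -2.
With Pt in oxidation state +2, the complex ion is [Pt...].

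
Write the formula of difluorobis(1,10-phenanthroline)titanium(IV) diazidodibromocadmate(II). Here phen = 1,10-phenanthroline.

Cation [Ti…]: ligand charges -2, Ti(IV) ⇒ ion charge 2+.
Anion [Cd…]: ligand charges -4, Cd(II) ⇒ ion charge 2−.
One 2+ cation balances one 2− anion.

[TiF2(phen)2][CdBr2(N3)2]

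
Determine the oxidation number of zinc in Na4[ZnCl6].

+2

4 sodium outside the brackets (+1 each) → the complex ion is 4−.
Ligand charges: 6×Cl = -6; sum -6.
Zn + (-6) = 4− ⇒ Zn is +2.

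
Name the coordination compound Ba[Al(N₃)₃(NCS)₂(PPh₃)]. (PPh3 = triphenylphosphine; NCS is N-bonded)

The 1 barium counter-ion carries a total charge of +2, so each complex ion is 2−.
Ligand charges: 3×azido (-1 each), 1×triphenylphosphine (neutral), 2×isothiocyanato (-1 each); total -5. So Al + (-5) = 2−, giving Al = +3.
The complex ion is anionic, so aluminium takes the -ate form aluminate(III).

barium triazidodiisothiocyanato(triphenylphosphine)aluminate(III)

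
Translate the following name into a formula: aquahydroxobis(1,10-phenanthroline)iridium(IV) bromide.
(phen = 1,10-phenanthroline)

[Ir(H2O)(OH)(phen)2]Br3

Ligands: 1 hydroxo (OH, -1), 2 1,10-phenanthroline (phen, neutral), 1 aqua (H2O, neutral). Ligand charge sum = -1.
With Ir in oxidation state +4, the complex ion is [Ir...]^3+.
Charge balance with bromide (-1) requires 1 complex ion per 3 bromide.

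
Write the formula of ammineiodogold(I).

[AuI(NH3)]

Ligands: 1 iodo (I, -1), 1 ammine (NH3, neutral). Ligand charge sum = -1.
With Au in oxidation state +1, the complex ion is [Au...].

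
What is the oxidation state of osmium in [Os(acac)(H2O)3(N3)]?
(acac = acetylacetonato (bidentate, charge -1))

+2

No counter-ion: the bracketed complex is neutral.
Ligand charges: 1×N3 = -1; 1×acac = -1; 3×H2O neutral; sum -2.
Os + (-2) = 0 ⇒ Os is +2.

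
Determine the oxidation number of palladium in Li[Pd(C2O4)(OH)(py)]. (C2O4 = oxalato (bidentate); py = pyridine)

1 lithium outside the brackets (+1 each) → the complex ion is 1−.
Ligand charges: 1×C2O4 = -2; 1×OH = -1; 1×py neutral; sum -3.
Pd + (-3) = 1− ⇒ Pd is +2.

+2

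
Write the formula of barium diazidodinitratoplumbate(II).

Ligands: 2 azido (N3, -1), 2 nitrato (NO3, -1). Ligand charge sum = -4.
With Pb in oxidation state +2, the complex ion is [Pb...]^2−.
Charge balance with barium (+2) requires 1 complex ion per 1 barium.

Ba[Pb(N3)2(NO3)2]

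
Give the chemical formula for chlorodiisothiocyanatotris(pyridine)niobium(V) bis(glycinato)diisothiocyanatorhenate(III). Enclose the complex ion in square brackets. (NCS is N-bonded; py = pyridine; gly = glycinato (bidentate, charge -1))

[NbCl(NCS)2(py)3][Re(gly)2(NCS)2]2

Cation [Nb…]: ligand charges -3, Nb(V) ⇒ ion charge 2+.
Anion [Re…]: ligand charges -4, Re(III) ⇒ ion charge 1−.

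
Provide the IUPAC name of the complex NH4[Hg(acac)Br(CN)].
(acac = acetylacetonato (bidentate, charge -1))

The 1 ammonium counter-ion carries a total charge of +1, so each complex ion is 1−.
Ligand charges: 1×cyano (-1 each), 1×acetylacetonato (-1 each), 1×bromo (-1 each); total -3. So Hg + (-3) = 1−, giving Hg = +2.
Ligands are named alphabetically: acetylacetonato before bromo before cyano.
The complex ion is anionic, so mercury takes the -ate form mercurate(II).

ammonium (acetylacetonato)bromocyanomercurate(II)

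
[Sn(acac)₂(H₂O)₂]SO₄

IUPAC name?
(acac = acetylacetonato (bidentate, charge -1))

bis(acetylacetonato)diaquatin(IV) sulfate

The 1 sulfate counter-ion carries a total charge of -2, so each complex ion is 2+.
Ligand charges: 2×aqua (neutral), 2×acetylacetonato (-1 each); total -2. So Sn + (-2) = 2+, giving Sn = +4.
Ligands are named alphabetically: acetylacetonato before aqua.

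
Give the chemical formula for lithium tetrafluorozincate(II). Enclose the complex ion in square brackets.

Li2[ZnF4]

Ligands: 4 fluoro (F, -1). Ligand charge sum = -4.
With Zn in oxidation state +2, the complex ion is [Zn...]^2−.
Charge balance with lithium (+1) requires 1 complex ion per 2 lithium.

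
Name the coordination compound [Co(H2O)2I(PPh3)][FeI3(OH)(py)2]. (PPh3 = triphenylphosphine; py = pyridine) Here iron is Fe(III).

diaquaiodo(triphenylphosphine)cobalt(II) hydroxotriiodobis(pyridine)ferrate(III)

Both ions are complex: the cation is named first with the plain metal name, the anion second with the -ate form; each ion's ligands are alphabetised independently.
Fe is given as +3; the anion's ligand charges sum to -4, so the complex anion is 1−.
A 1:1 salt means the cation carries the equal and opposite charge, 1+.
Cation: ligand charges sum to -1; for the ion to be 1+, Co = +2.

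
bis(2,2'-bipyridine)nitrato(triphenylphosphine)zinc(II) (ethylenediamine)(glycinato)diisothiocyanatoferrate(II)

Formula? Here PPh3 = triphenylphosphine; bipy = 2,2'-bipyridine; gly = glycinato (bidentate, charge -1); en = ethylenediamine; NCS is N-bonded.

Cation [Zn…]: ligand charges -1, Zn(II) ⇒ ion charge 1+.
Anion [Fe…]: ligand charges -3, Fe(II) ⇒ ion charge 1−.

[Zn(bipy)2(NO3)(PPh3)][Fe(en)(gly)(NCS)2]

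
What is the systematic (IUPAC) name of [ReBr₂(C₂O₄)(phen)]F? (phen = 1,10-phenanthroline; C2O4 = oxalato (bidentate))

The 1 fluoride counter-ion carries a total charge of -1, so each complex ion is 1+.
Ligand charges: 2×bromo (-1 each), 1×1,10-phenanthroline (neutral), 1×oxalato (-2 each); total -4. So Re + (-4) = 1+, giving Re = +5.
Ligands are named alphabetically: bromo before oxalato before phenanthroline.

dibromooxalato(1,10-phenanthroline)rhenium(V) fluoride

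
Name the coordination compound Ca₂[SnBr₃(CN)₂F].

The 2 calcium counter-ions carry a total charge of +4, so each complex ion is 4−.
Ligand charges: 3×bromo (-1 each), 1×fluoro (-1 each), 2×cyano (-1 each); total -6. So Sn + (-6) = 4−, giving Sn = +2.
Ligands are named alphabetically: bromo before cyano before fluoro.
The complex ion is anionic, so tin takes the -ate form stannate(II).

calcium tribromodicyanofluorostannate(II)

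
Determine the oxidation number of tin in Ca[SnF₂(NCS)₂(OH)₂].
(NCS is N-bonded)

+4

1 calcium outside the brackets (+2 each) → the complex ion is 2−.
Ligand charges: 2×NCS = -2; 2×F = -2; 2×OH = -2; sum -6.
Sn + (-6) = 2− ⇒ Sn is +4.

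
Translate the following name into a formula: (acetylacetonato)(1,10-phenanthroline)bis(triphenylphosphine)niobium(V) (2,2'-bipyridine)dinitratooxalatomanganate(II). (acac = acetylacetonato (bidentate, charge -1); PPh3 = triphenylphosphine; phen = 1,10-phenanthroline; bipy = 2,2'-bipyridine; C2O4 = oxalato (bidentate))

[Nb(acac)(phen)(PPh3)2][Mn(bipy)(C2O4)(NO3)2]2

Cation [Nb…]: ligand charges -1, Nb(V) ⇒ ion charge 4+.
Anion [Mn…]: ligand charges -4, Mn(II) ⇒ ion charge 2−.
One 4+ cation requires 2 of the 2− anion.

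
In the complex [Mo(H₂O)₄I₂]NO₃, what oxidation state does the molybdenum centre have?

1 nitrate outside the brackets (-1 each) → the complex ion is 1+.
Ligand charges: 2×I = -2; 4×H2O neutral; sum -2.
Mo + (-2) = 1+ ⇒ Mo is +3.

+3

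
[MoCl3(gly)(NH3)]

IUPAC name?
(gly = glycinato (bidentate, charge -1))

There is no counter-ion, so the complex is neutral overall.
Ligand charges: 3×chloro (-1 each), 1×glycinato (-1 each), 1×ammine (neutral); total -4. So Mo + (-4) = 0, giving Mo = +4.
Ligands are named alphabetically: ammine before chloro before glycinato.

amminetrichloro(glycinato)molybdenum(IV)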